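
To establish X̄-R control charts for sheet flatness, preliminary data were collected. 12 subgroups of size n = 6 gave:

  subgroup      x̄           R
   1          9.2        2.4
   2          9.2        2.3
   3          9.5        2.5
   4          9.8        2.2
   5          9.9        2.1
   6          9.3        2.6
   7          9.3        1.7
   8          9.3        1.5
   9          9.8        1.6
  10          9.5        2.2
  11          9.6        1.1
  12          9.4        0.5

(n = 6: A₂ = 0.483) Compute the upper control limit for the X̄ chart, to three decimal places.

X̄̄ = (9.2 + 9.2 + 9.5 + 9.8 + 9.9 + 9.3 + 9.3 + 9.3 + 9.8 + 9.5 + 9.6 + 9.4) / 12 = 113.8000 / 12 = 9.4833
R̄ = (2.4 + 2.3 + 2.5 + 2.2 + 2.1 + 2.6 + 1.7 + 1.5 + 1.6 + 2.2 + 1.1 + 0.5) / 12 = 22.7000 / 12 = 1.8917
UCL = X̄̄ + A₂·R̄ = 9.4833 + 0.483 × 1.8917 = 10.3970

10.397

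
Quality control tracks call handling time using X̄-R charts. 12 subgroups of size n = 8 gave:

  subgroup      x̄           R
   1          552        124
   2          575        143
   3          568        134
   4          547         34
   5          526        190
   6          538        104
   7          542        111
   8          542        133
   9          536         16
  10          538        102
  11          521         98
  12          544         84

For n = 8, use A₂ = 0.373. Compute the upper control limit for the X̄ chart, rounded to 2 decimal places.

X̄̄ = (552 + 575 + 568 + 547 + 526 + 538 + 542 + 542 + 536 + 538 + 521 + 544) / 12 = 6529.0000 / 12 = 544.0833
R̄ = (124 + 143 + 134 + 34 + 190 + 104 + 111 + 133 + 16 + 102 + 98 + 84) / 12 = 1273.0000 / 12 = 106.0833
UCL = X̄̄ + A₂·R̄ = 544.0833 + 0.373 × 106.0833 = 583.6524

583.65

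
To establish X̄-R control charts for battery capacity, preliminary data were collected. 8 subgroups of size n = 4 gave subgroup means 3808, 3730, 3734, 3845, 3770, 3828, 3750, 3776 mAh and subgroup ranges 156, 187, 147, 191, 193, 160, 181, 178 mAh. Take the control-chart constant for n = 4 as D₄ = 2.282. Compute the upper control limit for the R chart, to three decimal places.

397.353

R̄ = (156 + 187 + 147 + 191 + 193 + 160 + 181 + 178) / 8 = 1393.0000 / 8 = 174.1250
UCL_R = D₄·R̄ = 2.282 × 174.1250 = 397.3533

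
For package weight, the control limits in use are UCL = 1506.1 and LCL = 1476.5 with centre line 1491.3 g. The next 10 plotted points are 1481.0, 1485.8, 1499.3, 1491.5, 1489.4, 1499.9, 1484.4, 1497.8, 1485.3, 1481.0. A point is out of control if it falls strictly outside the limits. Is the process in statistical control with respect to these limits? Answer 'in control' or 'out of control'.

in control

All 10 points lie within [1476.5, 1506.1].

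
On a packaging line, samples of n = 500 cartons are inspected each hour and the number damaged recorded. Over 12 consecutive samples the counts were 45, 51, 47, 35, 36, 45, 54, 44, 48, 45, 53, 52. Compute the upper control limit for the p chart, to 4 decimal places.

p̄ = Σdᵢ / (k·n) = 555 / (12 × 500) = 0.09250
UCL = p̄ + 3·√(p̄(1−p̄)/n) = 0.09250 + 3 × √(0.09250×0.90750/500) = 0.09250 + 3 × 0.01296 = 0.13137

0.1314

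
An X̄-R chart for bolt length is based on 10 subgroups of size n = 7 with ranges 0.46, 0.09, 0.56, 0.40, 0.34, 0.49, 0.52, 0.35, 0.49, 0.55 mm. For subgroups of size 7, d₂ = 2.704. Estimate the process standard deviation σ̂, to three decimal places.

0.157

R̄ = (0.46 + 0.09 + 0.56 + 0.40 + 0.34 + 0.49 + 0.52 + 0.35 + 0.49 + 0.55) / 10 = 0.4250
σ̂ = R̄ / d₂ = 0.4250 / 2.704 = 0.1572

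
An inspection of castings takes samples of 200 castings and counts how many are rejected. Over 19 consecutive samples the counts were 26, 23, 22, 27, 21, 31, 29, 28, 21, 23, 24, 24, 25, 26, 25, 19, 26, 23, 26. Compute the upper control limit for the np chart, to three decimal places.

38.639

p̄ = Σdᵢ / (k·n) = 469 / (19 × 200) = 0.12342
UCL = np̄ + 3·√(np̄(1−p̄)) = 24.6842 + 3 × √(24.6842×0.87658) = 24.6842 + 3 × 4.6516 = 38.6391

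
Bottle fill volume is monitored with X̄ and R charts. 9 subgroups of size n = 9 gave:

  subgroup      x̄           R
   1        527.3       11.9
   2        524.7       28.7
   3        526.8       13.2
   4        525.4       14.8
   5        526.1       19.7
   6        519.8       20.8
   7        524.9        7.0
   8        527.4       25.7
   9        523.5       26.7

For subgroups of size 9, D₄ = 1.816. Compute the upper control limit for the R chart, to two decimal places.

34.00

R̄ = (11.9 + 28.7 + 13.2 + 14.8 + 19.7 + 20.8 + 7.0 + 25.7 + 26.7) / 9 = 168.5000 / 9 = 18.7222
UCL_R = D₄·R̄ = 1.816 × 18.7222 = 33.9996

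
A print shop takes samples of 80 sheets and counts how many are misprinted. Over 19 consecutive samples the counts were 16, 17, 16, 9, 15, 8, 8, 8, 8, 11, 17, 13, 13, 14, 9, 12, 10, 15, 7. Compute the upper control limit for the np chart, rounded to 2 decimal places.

21.44

p̄ = Σdᵢ / (k·n) = 226 / (19 × 80) = 0.14868
UCL = np̄ + 3·√(np̄(1−p̄)) = 11.8947 + 3 × √(11.8947×0.85132) = 11.8947 + 3 × 3.1822 = 21.4412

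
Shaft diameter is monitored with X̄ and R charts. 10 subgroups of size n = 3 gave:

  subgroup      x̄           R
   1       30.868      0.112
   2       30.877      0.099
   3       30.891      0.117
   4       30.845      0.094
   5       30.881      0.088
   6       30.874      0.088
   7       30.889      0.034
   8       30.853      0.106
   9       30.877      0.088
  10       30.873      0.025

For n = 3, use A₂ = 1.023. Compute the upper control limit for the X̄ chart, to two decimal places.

30.96

X̄̄ = (30.868 + 30.877 + 30.891 + 30.845 + 30.881 + 30.874 + 30.889 + 30.853 + 30.877 + 30.873) / 10 = 308.7280 / 10 = 30.8728
R̄ = (0.112 + 0.099 + 0.117 + 0.094 + 0.088 + 0.088 + 0.034 + 0.106 + 0.088 + 0.025) / 10 = 0.8510 / 10 = 0.0851
UCL = X̄̄ + A₂·R̄ = 30.8728 + 1.023 × 0.0851 = 30.9599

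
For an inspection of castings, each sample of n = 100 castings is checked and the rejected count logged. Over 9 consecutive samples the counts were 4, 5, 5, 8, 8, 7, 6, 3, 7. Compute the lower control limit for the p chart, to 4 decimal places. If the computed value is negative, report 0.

p̄ = Σdᵢ / (k·n) = 53 / (9 × 100) = 0.05889
LCL = p̄ − 3·√(p̄(1−p̄)/n) = 0.05889 − 3 × 0.02354 = -0.01174 → 0 (negative, so LCL = 0)

0.0000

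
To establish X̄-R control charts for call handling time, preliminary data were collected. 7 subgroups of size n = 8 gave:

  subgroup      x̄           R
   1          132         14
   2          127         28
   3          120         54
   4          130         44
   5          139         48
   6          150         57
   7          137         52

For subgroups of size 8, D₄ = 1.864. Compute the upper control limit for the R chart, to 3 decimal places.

79.087

R̄ = (14 + 28 + 54 + 44 + 48 + 57 + 52) / 7 = 297.0000 / 7 = 42.4286
UCL_R = D₄·R̄ = 1.864 × 42.4286 = 79.0869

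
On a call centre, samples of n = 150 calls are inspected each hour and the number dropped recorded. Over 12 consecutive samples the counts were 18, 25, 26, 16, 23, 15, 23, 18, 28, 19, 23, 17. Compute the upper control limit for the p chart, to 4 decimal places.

0.2243

p̄ = Σdᵢ / (k·n) = 251 / (12 × 150) = 0.13944
UCL = p̄ + 3·√(p̄(1−p̄)/n) = 0.13944 + 3 × √(0.13944×0.86056/150) = 0.13944 + 3 × 0.02828 = 0.22430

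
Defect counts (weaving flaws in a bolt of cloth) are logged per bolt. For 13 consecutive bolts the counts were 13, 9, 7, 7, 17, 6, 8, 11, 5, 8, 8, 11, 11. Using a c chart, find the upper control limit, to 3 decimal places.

c̄ = (13 + 9 + 7 + 7 + 17 + 6 + 8 + 11 + 5 + 8 + 8 + 11 + 11) / 13 = 121 / 13 = 9.3077
UCL = c̄ + 3√c̄ = 9.3077 + 3 × √9.3077 = 9.3077 + 3 × 3.0509 = 18.4602

18.460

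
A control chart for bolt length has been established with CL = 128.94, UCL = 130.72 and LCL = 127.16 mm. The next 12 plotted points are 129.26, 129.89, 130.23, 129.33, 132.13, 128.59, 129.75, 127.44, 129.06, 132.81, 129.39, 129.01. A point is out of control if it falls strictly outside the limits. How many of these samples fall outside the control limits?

Compare each point to [127.16, 130.72]: sample 5 = 132.13 > UCL; sample 10 = 132.81 > UCL.

2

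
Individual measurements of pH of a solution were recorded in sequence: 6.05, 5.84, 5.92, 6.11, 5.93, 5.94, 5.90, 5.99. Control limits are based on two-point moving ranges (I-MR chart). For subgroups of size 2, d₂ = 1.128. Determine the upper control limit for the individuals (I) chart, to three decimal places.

6.264

X̄ = (6.05 + 5.84 + 5.92 + 6.11 + 5.93 + 5.94 + 5.90 + 5.99) / 8 = 5.9600
Moving ranges: 0.21, 0.08, 0.19, 0.18, 0.01, 0.04, 0.09; M̄R̄ = 0.8000 / 7 = 0.1143
UCL = X̄ + 3·M̄R̄/d₂ = 5.9600 + 3 × 0.1143 / 1.128 = 6.2640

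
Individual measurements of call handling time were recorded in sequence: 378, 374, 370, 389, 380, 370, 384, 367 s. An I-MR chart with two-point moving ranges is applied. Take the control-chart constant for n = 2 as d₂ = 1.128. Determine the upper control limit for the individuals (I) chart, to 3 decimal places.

X̄ = (378 + 374 + 370 + 389 + 380 + 370 + 384 + 367) / 8 = 376.5000
Moving ranges: 4, 4, 19, 9, 10, 14, 17; M̄R̄ = 77.0000 / 7 = 11.0000
UCL = X̄ + 3·M̄R̄/d₂ = 376.5000 + 3 × 11.0000 / 1.128 = 405.7553

405.755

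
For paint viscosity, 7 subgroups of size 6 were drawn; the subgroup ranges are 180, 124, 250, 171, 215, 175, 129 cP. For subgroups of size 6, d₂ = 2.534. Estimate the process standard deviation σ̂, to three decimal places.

R̄ = (180 + 124 + 250 + 171 + 215 + 175 + 129) / 7 = 177.7143
σ̂ = R̄ / d₂ = 177.7143 / 2.534 = 70.1319

70.132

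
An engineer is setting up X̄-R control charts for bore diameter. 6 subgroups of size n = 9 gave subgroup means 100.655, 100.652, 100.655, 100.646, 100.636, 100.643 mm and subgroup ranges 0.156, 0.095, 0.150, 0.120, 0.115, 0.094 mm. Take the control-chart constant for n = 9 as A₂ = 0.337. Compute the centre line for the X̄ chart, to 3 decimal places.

100.648

X̄̄ = (100.655 + 100.652 + 100.655 + 100.646 + 100.636 + 100.643) / 6 = 603.8870 / 6 = 100.6478
CL = X̄̄ = 100.6478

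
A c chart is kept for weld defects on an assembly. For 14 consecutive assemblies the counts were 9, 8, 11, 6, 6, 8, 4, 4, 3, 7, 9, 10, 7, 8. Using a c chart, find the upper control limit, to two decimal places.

15.16

c̄ = (9 + 8 + 11 + 6 + 6 + 8 + 4 + 4 + 3 + 7 + 9 + 10 + 7 + 8) / 14 = 100 / 14 = 7.1429
UCL = c̄ + 3√c̄ = 7.1429 + 3 × √7.1429 = 7.1429 + 3 × 2.6726 = 15.1607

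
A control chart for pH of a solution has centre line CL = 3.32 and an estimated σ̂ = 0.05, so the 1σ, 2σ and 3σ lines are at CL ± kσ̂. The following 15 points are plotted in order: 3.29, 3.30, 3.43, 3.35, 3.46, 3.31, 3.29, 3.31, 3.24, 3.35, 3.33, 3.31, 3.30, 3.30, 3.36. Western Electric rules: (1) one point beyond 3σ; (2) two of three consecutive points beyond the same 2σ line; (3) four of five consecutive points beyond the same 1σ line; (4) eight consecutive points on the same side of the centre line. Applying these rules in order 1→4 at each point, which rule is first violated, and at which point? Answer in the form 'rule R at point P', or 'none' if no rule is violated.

rule 2 at point 5

Zone of each point (C = within 1σ̂, B = 1σ̂–2σ̂, A = 2σ̂–3σ̂, * = beyond 3σ̂; sign = side of CL): 1:-C, 2:-C, 3:+A, 4:+C, 5:+A, 6:-C, 7:-C, 8:-C, 9:-B, 10:+C, 11:+C, 12:-C, 13:-C, 14:-C, 15:+C
Rule 2 (two of three consecutive points beyond the same 2σ limit) is satisfied at point 5.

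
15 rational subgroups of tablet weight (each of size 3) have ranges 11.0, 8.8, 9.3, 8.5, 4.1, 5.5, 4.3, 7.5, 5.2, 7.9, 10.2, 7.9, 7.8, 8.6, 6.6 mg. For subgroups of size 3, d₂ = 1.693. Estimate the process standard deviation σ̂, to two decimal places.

4.46

R̄ = (11.0 + 8.8 + 9.3 + 8.5 + 4.1 + 5.5 + 4.3 + 7.5 + 5.2 + 7.9 + 10.2 + 7.9 + 7.8 + 8.6 + 6.6) / 15 = 7.5467
σ̂ = R̄ / d₂ = 7.5467 / 1.693 = 4.4576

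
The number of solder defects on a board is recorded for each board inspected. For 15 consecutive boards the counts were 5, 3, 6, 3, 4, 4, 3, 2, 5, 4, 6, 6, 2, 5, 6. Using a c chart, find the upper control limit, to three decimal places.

c̄ = (5 + 3 + 6 + 3 + 4 + 4 + 3 + 2 + 5 + 4 + 6 + 6 + 2 + 5 + 6) / 15 = 64 / 15 = 4.2667
UCL = c̄ + 3√c̄ = 4.2667 + 3 × √4.2667 = 4.2667 + 3 × 2.0656 = 10.4634

10.463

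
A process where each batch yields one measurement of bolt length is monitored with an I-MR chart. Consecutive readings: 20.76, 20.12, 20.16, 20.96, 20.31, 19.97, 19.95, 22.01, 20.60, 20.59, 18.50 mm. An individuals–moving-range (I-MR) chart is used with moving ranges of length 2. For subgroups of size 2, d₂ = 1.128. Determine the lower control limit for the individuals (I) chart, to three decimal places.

X̄ = (20.76 + 20.12 + 20.16 + 20.96 + 20.31 + 19.97 + 19.95 + 22.01 + 20.60 + 20.59 + 18.50) / 11 = 20.3573
Moving ranges: 0.64, 0.04, 0.80, 0.65, 0.34, 0.02, 2.06, 1.41, 0.01, 2.09; M̄R̄ = 8.0600 / 10 = 0.8060
LCL = X̄ − 3·M̄R̄/d₂ = 20.3573 − 3 × 0.8060 / 1.128 = 18.2137

18.214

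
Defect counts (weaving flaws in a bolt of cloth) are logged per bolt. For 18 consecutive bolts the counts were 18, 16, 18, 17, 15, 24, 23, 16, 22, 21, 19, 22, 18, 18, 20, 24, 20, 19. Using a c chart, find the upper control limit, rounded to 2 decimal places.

c̄ = (18 + 16 + 18 + 17 + 15 + 24 + 23 + 16 + 22 + 21 + 19 + 22 + 18 + 18 + 20 + 24 + 20 + 19) / 18 = 350 / 18 = 19.4444
UCL = c̄ + 3√c̄ = 19.4444 + 3 × √19.4444 = 19.4444 + 3 × 4.4096 = 32.6732

32.67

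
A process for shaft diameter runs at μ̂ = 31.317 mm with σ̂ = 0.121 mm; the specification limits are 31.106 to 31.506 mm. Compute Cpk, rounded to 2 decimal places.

0.52

Cpu = (USL − μ̂) / (3σ̂) = (31.506 − 31.317) / (3 × 0.121) = 0.5207; Cpl = (μ̂ − LSL) / (3σ̂) = (31.317 − 31.106) / (3 × 0.121) = 0.5813; Cpk = min(Cpu, Cpl) = 0.5207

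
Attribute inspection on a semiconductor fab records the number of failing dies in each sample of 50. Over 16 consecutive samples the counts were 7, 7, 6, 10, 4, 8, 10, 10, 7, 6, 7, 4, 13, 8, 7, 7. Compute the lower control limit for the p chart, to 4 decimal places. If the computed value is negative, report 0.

p̄ = Σdᵢ / (k·n) = 121 / (16 × 50) = 0.15125
LCL = p̄ − 3·√(p̄(1−p̄)/n) = 0.15125 − 3 × 0.05067 = -0.00076 → 0 (negative, so LCL = 0)

0.0000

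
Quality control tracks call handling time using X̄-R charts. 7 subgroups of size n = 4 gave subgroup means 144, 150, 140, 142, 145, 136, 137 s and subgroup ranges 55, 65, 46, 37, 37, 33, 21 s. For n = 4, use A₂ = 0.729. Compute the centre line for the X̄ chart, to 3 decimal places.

X̄̄ = (144 + 150 + 140 + 142 + 145 + 136 + 137) / 7 = 994.0000 / 7 = 142.0000
CL = X̄̄ = 142.0000

142.000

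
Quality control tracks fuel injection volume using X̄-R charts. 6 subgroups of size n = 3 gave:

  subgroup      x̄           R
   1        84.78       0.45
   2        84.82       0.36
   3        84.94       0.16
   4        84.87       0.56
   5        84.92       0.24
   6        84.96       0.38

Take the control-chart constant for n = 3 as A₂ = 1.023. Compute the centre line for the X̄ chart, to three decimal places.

X̄̄ = (84.78 + 84.82 + 84.94 + 84.87 + 84.92 + 84.96) / 6 = 509.2900 / 6 = 84.8817
CL = X̄̄ = 84.8817

84.882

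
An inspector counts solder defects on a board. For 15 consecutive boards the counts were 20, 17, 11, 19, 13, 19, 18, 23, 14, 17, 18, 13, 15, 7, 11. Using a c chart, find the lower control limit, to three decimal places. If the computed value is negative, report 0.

3.792

c̄ = (20 + 17 + 11 + 19 + 13 + 19 + 18 + 23 + 14 + 17 + 18 + 13 + 15 + 7 + 11) / 15 = 235 / 15 = 15.6667
LCL = c̄ − 3√c̄ = 15.6667 − 3 × 3.9581 = 3.7923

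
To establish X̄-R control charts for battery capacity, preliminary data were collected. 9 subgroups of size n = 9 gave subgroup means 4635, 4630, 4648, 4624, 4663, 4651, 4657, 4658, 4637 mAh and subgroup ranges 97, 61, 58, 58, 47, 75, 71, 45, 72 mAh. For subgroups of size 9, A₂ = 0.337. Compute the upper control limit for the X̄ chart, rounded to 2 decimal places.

4666.65

X̄̄ = (4635 + 4630 + 4648 + 4624 + 4663 + 4651 + 4657 + 4658 + 4637) / 9 = 41803.0000 / 9 = 4644.7778
R̄ = (97 + 61 + 58 + 58 + 47 + 75 + 71 + 45 + 72) / 9 = 584.0000 / 9 = 64.8889
UCL = X̄̄ + A₂·R̄ = 4644.7778 + 0.337 × 64.8889 = 4666.6453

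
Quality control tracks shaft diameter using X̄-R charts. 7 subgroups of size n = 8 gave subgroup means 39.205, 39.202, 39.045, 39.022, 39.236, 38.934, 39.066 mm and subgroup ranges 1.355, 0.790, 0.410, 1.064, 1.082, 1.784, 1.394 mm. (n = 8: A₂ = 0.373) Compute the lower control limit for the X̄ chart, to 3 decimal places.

X̄̄ = (39.205 + 39.202 + 39.045 + 39.022 + 39.236 + 38.934 + 39.066) / 7 = 273.7100 / 7 = 39.1014
R̄ = (1.355 + 0.790 + 0.410 + 1.064 + 1.082 + 1.784 + 1.394) / 7 = 7.8790 / 7 = 1.1256
LCL = X̄̄ − A₂·R̄ = 39.1014 − 0.373 × 1.1256 = 38.6816

38.682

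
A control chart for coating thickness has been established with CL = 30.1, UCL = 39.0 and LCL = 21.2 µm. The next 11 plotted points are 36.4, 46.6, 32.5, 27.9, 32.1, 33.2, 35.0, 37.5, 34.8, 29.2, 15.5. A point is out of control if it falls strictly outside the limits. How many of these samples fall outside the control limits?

2

Compare each point to [21.2, 39.0]: sample 2 = 46.6 > UCL; sample 11 = 15.5 < LCL.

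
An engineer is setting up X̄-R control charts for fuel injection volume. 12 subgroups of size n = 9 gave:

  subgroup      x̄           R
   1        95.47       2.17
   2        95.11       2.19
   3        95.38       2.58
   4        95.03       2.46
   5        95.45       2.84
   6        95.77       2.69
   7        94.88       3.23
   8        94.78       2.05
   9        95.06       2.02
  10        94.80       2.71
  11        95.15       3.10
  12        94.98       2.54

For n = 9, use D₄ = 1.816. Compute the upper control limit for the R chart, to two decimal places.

4.63

R̄ = (2.17 + 2.19 + 2.58 + 2.46 + 2.84 + 2.69 + 3.23 + 2.05 + 2.02 + 2.71 + 3.10 + 2.54) / 12 = 30.5800 / 12 = 2.5483
UCL_R = D₄·R̄ = 1.816 × 2.5483 = 4.6278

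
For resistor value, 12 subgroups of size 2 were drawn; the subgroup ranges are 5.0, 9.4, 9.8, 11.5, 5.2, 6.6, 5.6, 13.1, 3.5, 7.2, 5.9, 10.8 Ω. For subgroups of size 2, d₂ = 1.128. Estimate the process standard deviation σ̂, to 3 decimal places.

6.915

R̄ = (5.0 + 9.4 + 9.8 + 11.5 + 5.2 + 6.6 + 5.6 + 13.1 + 3.5 + 7.2 + 5.9 + 10.8) / 12 = 7.8000
σ̂ = R̄ / d₂ = 7.8000 / 1.128 = 6.9149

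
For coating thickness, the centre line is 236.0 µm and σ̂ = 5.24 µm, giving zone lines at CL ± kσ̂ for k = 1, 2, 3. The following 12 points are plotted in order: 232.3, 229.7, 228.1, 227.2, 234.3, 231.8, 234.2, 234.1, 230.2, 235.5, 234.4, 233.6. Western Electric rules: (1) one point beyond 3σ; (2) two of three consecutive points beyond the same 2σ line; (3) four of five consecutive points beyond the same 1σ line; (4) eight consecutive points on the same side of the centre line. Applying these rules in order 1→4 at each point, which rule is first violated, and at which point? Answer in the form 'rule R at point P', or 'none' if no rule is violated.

Zone of each point (C = within 1σ̂, B = 1σ̂–2σ̂, A = 2σ̂–3σ̂, * = beyond 3σ̂; sign = side of CL): 1:-C, 2:-B, 3:-B, 4:-B, 5:-C, 6:-C, 7:-C, 8:-C, 9:-B, 10:-C, 11:-C, 12:-C
Rule 4 (eight consecutive points on the same side of the centre line) is satisfied at point 8.

rule 4 at point 8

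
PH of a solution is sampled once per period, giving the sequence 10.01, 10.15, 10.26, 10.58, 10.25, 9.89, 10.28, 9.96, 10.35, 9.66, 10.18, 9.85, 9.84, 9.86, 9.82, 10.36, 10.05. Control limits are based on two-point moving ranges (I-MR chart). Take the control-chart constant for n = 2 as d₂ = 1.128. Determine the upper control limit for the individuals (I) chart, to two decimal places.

X̄ = (10.01 + 10.15 + 10.26 + 10.58 + 10.25 + 9.89 + 10.28 + 9.96 + 10.35 + 9.66 + 10.18 + 9.85 + 9.84 + 9.86 + 9.82 + 10.36 + 10.05) / 17 = 10.0794
Moving ranges: 0.14, 0.11, 0.32, 0.33, 0.36, 0.39, 0.32, 0.39, 0.69, 0.52, 0.33, 0.01, 0.02, 0.04, 0.54, 0.31; M̄R̄ = 4.8200 / 16 = 0.3013
UCL = X̄ + 3·M̄R̄/d₂ = 10.0794 + 3 × 0.3013 / 1.128 = 10.8806

10.88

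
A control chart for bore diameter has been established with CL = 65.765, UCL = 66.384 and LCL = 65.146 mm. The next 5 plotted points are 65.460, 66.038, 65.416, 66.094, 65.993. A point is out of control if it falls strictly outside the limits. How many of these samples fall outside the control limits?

All 5 points lie within [65.146, 66.384].

0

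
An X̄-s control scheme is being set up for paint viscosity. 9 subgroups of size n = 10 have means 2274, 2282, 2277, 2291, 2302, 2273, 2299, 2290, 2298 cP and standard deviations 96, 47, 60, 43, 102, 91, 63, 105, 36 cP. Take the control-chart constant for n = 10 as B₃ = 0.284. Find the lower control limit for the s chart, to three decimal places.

20.290

s̄ = (96 + 47 + 60 + 43 + 102 + 91 + 63 + 105 + 36) / 9 = 71.4444
LCL_s = B₃·s̄ = 0.284 × 71.4444 = 20.2902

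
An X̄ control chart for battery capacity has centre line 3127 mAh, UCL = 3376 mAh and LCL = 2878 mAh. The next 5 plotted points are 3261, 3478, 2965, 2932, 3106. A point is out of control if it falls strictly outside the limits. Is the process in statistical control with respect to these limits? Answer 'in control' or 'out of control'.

out of control

Compare each point to [2878, 3376]: sample 2 = 3478 > UCL.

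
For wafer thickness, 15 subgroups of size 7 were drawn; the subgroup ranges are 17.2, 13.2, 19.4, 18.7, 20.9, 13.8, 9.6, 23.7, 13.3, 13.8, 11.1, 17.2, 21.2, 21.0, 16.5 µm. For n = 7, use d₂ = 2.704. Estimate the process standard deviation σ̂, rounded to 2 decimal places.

6.18

R̄ = (17.2 + 13.2 + 19.4 + 18.7 + 20.9 + 13.8 + 9.6 + 23.7 + 13.3 + 13.8 + 11.1 + 17.2 + 21.2 + 21.0 + 16.5) / 15 = 16.7067
σ̂ = R̄ / d₂ = 16.7067 / 2.704 = 6.1785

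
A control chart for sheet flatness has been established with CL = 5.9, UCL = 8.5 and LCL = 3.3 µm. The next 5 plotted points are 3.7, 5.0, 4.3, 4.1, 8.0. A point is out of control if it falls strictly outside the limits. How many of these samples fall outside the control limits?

0

All 5 points lie within [3.3, 8.5].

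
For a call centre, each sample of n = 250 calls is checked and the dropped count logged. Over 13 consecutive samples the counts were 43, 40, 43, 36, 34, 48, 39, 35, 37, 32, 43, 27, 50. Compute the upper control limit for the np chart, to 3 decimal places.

p̄ = Σdᵢ / (k·n) = 507 / (13 × 250) = 0.15600
UCL = np̄ + 3·√(np̄(1−p̄)) = 39.0000 + 3 × √(39.0000×0.84400) = 39.0000 + 3 × 5.7372 = 56.2117

56.212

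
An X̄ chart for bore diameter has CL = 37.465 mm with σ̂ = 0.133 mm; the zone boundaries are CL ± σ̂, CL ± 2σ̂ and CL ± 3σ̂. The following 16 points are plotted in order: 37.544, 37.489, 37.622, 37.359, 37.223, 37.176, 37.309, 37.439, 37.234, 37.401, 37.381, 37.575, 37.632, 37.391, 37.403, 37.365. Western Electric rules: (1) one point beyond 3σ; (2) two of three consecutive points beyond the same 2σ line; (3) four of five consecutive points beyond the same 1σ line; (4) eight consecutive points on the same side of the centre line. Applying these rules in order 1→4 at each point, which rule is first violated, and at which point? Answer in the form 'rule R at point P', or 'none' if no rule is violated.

Zone of each point (C = within 1σ̂, B = 1σ̂–2σ̂, A = 2σ̂–3σ̂, * = beyond 3σ̂; sign = side of CL): 1:+C, 2:+C, 3:+B, 4:-C, 5:-B, 6:-A, 7:-B, 8:-C, 9:-B, 10:-C, 11:-C, 12:+C, 13:+B, 14:-C, 15:-C, 16:-C
Rule 3 (four of five consecutive points beyond the same 1σ limit) is satisfied at point 9.

rule 3 at point 9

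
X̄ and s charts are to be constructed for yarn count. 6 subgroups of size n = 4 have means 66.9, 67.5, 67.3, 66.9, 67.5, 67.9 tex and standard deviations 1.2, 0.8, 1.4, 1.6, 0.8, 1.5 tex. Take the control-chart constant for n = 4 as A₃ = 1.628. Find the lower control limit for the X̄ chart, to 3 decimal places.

65.353

X̄̄ = (66.9 + 67.5 + 67.3 + 66.9 + 67.5 + 67.9) / 6 = 67.3333
s̄ = (1.2 + 0.8 + 1.4 + 1.6 + 0.8 + 1.5) / 6 = 1.2167
LCL = X̄̄ − A₃·s̄ = 67.3333 − 1.628 × 1.2167 = 65.3526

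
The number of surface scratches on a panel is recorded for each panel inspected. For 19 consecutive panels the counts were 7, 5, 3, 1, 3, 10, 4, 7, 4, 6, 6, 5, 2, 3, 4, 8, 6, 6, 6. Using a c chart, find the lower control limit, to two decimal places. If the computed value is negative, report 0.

c̄ = (7 + 5 + 3 + 1 + 3 + 10 + 4 + 7 + 4 + 6 + 6 + 5 + 2 + 3 + 4 + 8 + 6 + 6 + 6) / 19 = 96 / 19 = 5.0526
LCL = c̄ − 3√c̄ = 5.0526 − 3 × 2.2478 = -1.6908 → 0 (cannot be negative)

0.00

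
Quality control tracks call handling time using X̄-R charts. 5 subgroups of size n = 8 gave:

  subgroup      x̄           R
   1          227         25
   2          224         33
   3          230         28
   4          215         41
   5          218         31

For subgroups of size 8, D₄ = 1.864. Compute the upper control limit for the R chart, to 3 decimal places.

58.902

R̄ = (25 + 33 + 28 + 41 + 31) / 5 = 158.0000 / 5 = 31.6000
UCL_R = D₄·R̄ = 1.864 × 31.6000 = 58.9024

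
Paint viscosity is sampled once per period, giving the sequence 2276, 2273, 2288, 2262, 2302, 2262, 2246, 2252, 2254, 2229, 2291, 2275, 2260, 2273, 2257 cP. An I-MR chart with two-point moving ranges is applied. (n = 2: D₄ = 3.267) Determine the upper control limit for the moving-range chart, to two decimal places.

68.84

Moving ranges: 3, 15, 26, 40, 40, 16, 6, 2, 25, 62, 16, 15, 13, 16; M̄R̄ = 295.0000 / 14 = 21.0714
UCL_MR = D₄·M̄R̄ = 3.267 × 21.0714 = 68.8404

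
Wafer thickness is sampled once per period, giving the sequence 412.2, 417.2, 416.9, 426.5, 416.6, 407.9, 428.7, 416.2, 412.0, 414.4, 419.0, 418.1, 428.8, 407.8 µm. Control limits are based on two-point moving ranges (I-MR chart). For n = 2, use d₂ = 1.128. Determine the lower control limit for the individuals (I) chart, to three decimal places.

394.680

X̄ = (412.2 + 417.2 + 416.9 + 426.5 + 416.6 + 407.9 + 428.7 + 416.2 + 412.0 + 414.4 + 419.0 + 418.1 + 428.8 + 407.8) / 14 = 417.3071
Moving ranges: 5.0, 0.3, 9.6, 9.9, 8.7, 20.8, 12.5, 4.2, 2.4, 4.6, 0.9, 10.7, 21.0; M̄R̄ = 110.6000 / 13 = 8.5077
LCL = X̄ − 3·M̄R̄/d₂ = 417.3071 − 3 × 8.5077 / 1.128 = 394.6803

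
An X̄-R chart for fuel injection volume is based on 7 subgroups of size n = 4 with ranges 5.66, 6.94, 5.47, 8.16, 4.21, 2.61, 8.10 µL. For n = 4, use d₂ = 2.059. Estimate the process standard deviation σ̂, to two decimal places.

2.86

R̄ = (5.66 + 6.94 + 5.47 + 8.16 + 4.21 + 2.61 + 8.10) / 7 = 5.8786
σ̂ = R̄ / d₂ = 5.8786 / 2.059 = 2.8551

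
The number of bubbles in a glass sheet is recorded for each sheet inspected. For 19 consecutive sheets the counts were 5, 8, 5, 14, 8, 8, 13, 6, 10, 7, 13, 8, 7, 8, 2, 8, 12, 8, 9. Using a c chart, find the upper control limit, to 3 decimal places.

17.047

c̄ = (5 + 8 + 5 + 14 + 8 + 8 + 13 + 6 + 10 + 7 + 13 + 8 + 7 + 8 + 2 + 8 + 12 + 8 + 9) / 19 = 159 / 19 = 8.3684
UCL = c̄ + 3√c̄ = 8.3684 + 3 × √8.3684 = 8.3684 + 3 × 2.8928 = 17.0469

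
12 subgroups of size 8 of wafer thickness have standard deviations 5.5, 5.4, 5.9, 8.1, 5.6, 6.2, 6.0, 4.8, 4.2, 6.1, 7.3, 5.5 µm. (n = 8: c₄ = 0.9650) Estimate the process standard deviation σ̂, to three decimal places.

6.097

s̄ = (5.5 + 5.4 + 5.9 + 8.1 + 5.6 + 6.2 + 6.0 + 4.8 + 4.2 + 6.1 + 7.3 + 5.5) / 12 = 5.8833
σ̂ = s̄ / c₄ = 5.8833 / 0.9650 = 6.0967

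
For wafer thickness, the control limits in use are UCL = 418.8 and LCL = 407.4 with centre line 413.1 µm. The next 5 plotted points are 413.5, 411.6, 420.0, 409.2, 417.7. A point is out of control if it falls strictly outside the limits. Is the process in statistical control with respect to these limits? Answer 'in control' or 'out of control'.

out of control

Compare each point to [407.4, 418.8]: sample 3 = 420.0 > UCL.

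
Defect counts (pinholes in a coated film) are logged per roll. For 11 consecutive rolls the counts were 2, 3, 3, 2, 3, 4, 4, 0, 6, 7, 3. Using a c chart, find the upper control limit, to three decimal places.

8.866

c̄ = (2 + 3 + 3 + 2 + 3 + 4 + 4 + 0 + 6 + 7 + 3) / 11 = 37 / 11 = 3.3636
UCL = c̄ + 3√c̄ = 3.3636 + 3 × √3.3636 = 3.3636 + 3 × 1.8340 = 8.8657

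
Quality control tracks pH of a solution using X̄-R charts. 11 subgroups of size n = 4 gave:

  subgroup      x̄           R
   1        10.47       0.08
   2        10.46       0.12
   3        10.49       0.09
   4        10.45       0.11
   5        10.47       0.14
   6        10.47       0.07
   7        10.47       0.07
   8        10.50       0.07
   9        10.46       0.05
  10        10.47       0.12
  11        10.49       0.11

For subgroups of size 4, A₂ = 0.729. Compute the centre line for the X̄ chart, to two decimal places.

10.47

X̄̄ = (10.47 + 10.46 + 10.49 + 10.45 + 10.47 + 10.47 + 10.47 + 10.50 + 10.46 + 10.47 + 10.49) / 11 = 115.2000 / 11 = 10.4727
CL = X̄̄ = 10.4727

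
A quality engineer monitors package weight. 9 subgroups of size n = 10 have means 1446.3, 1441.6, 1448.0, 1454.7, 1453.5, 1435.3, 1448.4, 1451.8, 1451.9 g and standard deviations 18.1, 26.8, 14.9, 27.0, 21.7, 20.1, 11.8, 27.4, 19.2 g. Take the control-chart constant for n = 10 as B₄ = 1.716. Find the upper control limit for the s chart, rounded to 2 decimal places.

s̄ = (18.1 + 26.8 + 14.9 + 27.0 + 21.7 + 20.1 + 11.8 + 27.4 + 19.2) / 9 = 20.7778
UCL_s = B₄·s̄ = 1.716 × 20.7778 = 35.6547

35.65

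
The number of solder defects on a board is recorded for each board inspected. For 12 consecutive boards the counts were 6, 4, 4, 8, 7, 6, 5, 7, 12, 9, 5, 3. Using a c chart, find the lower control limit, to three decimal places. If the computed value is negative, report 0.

0.000

c̄ = (6 + 4 + 4 + 8 + 7 + 6 + 5 + 7 + 12 + 9 + 5 + 3) / 12 = 76 / 12 = 6.3333
LCL = c̄ − 3√c̄ = 6.3333 − 3 × 2.5166 = -1.2165 → 0 (cannot be negative)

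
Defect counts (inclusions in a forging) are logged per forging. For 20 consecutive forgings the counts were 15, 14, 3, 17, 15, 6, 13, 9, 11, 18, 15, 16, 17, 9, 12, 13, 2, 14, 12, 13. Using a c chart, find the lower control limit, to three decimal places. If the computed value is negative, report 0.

c̄ = (15 + 14 + 3 + 17 + 15 + 6 + 13 + 9 + 11 + 18 + 15 + 16 + 17 + 9 + 12 + 13 + 2 + 14 + 12 + 13) / 20 = 244 / 20 = 12.2000
LCL = c̄ − 3√c̄ = 12.2000 − 3 × 3.4928 = 1.7215

1.721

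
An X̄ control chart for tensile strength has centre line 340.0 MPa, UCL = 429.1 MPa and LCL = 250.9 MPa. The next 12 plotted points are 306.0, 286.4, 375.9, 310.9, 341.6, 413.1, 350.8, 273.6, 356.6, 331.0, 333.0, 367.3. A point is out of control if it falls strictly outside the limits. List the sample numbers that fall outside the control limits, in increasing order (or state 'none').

All 12 points lie within [250.9, 429.1].

none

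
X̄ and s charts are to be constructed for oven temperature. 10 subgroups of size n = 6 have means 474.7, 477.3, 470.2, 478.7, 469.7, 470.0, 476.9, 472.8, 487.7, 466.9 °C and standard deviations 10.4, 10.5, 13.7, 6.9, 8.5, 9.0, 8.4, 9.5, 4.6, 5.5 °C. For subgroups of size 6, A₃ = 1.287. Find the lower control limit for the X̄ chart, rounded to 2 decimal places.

X̄̄ = (474.7 + 477.3 + 470.2 + 478.7 + 469.7 + 470.0 + 476.9 + 472.8 + 487.7 + 466.9) / 10 = 474.4900
s̄ = (10.4 + 10.5 + 13.7 + 6.9 + 8.5 + 9.0 + 8.4 + 9.5 + 4.6 + 5.5) / 10 = 8.7000
LCL = X̄̄ − A₃·s̄ = 474.4900 − 1.287 × 8.7000 = 463.2931

463.29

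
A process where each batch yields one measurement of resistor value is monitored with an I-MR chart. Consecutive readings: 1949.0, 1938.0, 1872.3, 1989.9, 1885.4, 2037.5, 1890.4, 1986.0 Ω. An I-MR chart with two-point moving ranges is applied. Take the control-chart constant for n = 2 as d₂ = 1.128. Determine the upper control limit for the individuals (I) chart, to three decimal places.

2207.088

X̄ = (1949.0 + 1938.0 + 1872.3 + 1989.9 + 1885.4 + 2037.5 + 1890.4 + 1986.0) / 8 = 1943.5625
Moving ranges: 11.0, 65.7, 117.6, 104.5, 152.1, 147.1, 95.6; M̄R̄ = 693.6000 / 7 = 99.0857
UCL = X̄ + 3·M̄R̄/d₂ = 1943.5625 + 3 × 99.0857 / 1.128 = 2207.0883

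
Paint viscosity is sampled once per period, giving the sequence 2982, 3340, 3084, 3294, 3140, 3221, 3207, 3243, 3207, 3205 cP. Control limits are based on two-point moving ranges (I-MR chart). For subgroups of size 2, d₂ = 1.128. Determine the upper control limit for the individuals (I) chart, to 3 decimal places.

3531.248

X̄ = (2982 + 3340 + 3084 + 3294 + 3140 + 3221 + 3207 + 3243 + 3207 + 3205) / 10 = 3192.3000
Moving ranges: 358, 256, 210, 154, 81, 14, 36, 36, 2; M̄R̄ = 1147.0000 / 9 = 127.4444
UCL = X̄ + 3·M̄R̄/d₂ = 3192.3000 + 3 × 127.4444 / 1.128 = 3531.2480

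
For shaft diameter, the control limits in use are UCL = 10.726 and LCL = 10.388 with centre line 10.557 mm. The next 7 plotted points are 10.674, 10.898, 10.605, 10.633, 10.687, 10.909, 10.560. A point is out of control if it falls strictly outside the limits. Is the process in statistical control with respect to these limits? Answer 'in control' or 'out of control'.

out of control

Compare each point to [10.388, 10.726]: sample 2 = 10.898 > UCL; sample 6 = 10.909 > UCL.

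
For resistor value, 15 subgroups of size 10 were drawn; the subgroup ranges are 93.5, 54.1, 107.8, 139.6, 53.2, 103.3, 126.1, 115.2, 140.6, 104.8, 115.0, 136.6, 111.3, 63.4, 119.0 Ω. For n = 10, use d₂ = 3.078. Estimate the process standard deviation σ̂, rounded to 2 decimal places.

34.30

R̄ = (93.5 + 54.1 + 107.8 + 139.6 + 53.2 + 103.3 + 126.1 + 115.2 + 140.6 + 104.8 + 115.0 + 136.6 + 111.3 + 63.4 + 119.0) / 15 = 105.5667
σ̂ = R̄ / d₂ = 105.5667 / 3.078 = 34.2972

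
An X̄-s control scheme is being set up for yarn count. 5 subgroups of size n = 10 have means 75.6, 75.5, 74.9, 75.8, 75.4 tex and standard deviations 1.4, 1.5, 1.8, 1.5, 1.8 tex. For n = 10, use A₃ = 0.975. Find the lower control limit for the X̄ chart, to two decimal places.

X̄̄ = (75.6 + 75.5 + 74.9 + 75.8 + 75.4) / 5 = 75.4400
s̄ = (1.4 + 1.5 + 1.8 + 1.5 + 1.8) / 5 = 1.6000
LCL = X̄̄ − A₃·s̄ = 75.4400 − 0.975 × 1.6000 = 73.8800

73.88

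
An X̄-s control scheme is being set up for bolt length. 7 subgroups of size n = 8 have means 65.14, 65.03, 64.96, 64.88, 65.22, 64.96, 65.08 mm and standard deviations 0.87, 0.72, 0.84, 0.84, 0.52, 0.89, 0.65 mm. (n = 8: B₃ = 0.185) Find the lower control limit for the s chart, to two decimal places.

s̄ = (0.87 + 0.72 + 0.84 + 0.84 + 0.52 + 0.89 + 0.65) / 7 = 0.7614
LCL_s = B₃·s̄ = 0.185 × 0.7614 = 0.1409

0.14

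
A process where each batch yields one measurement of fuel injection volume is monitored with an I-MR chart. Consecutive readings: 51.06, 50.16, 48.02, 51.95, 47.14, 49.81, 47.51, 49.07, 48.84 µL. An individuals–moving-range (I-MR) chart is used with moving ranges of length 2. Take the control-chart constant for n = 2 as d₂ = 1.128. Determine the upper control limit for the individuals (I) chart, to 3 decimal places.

55.448

X̄ = (51.06 + 50.16 + 48.02 + 51.95 + 47.14 + 49.81 + 47.51 + 49.07 + 48.84) / 9 = 49.2844
Moving ranges: 0.90, 2.14, 3.93, 4.81, 2.67, 2.30, 1.56, 0.23; M̄R̄ = 18.5400 / 8 = 2.3175
UCL = X̄ + 3·M̄R̄/d₂ = 49.2844 + 3 × 2.3175 / 1.128 = 55.4480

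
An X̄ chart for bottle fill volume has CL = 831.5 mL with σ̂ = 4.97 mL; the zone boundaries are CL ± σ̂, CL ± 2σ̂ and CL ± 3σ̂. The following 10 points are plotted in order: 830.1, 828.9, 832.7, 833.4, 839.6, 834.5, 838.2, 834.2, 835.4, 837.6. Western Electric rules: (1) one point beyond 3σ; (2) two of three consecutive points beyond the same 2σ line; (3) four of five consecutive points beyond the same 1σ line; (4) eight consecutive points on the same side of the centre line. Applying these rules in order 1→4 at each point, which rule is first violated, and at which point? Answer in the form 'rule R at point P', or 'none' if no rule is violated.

rule 4 at point 10

Zone of each point (C = within 1σ̂, B = 1σ̂–2σ̂, A = 2σ̂–3σ̂, * = beyond 3σ̂; sign = side of CL): 1:-C, 2:-C, 3:+C, 4:+C, 5:+B, 6:+C, 7:+B, 8:+C, 9:+C, 10:+B
Rule 4 (eight consecutive points on the same side of the centre line) is satisfied at point 10.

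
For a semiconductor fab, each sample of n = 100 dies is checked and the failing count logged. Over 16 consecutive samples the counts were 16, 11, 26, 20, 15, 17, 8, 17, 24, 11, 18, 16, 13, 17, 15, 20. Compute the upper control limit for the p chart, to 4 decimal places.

p̄ = Σdᵢ / (k·n) = 264 / (16 × 100) = 0.16500
UCL = p̄ + 3·√(p̄(1−p̄)/n) = 0.16500 + 3 × √(0.16500×0.83500/100) = 0.16500 + 3 × 0.03712 = 0.27635

0.2764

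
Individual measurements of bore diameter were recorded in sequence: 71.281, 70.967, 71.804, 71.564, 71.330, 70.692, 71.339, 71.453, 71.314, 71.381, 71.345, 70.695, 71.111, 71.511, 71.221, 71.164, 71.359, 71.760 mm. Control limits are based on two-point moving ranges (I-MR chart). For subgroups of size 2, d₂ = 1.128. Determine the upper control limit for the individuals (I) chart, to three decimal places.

X̄ = (71.281 + 70.967 + 71.804 + 71.564 + 71.330 + 70.692 + 71.339 + 71.453 + 71.314 + 71.381 + 71.345 + 70.695 + 71.111 + 71.511 + 71.221 + 71.164 + 71.359 + 71.760) / 18 = 71.2939
Moving ranges: 0.314, 0.837, 0.240, 0.234, 0.638, 0.647, 0.114, 0.139, 0.067, 0.036, 0.650, 0.416, 0.400, 0.290, 0.057, 0.195, 0.401; M̄R̄ = 5.6750 / 17 = 0.3338
UCL = X̄ + 3·M̄R̄/d₂ = 71.2939 + 3 × 0.3338 / 1.128 = 72.1818

72.182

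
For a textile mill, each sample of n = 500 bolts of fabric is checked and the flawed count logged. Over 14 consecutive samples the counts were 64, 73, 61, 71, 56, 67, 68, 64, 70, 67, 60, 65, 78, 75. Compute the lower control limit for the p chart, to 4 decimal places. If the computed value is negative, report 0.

p̄ = Σdᵢ / (k·n) = 939 / (14 × 500) = 0.13414
LCL = p̄ − 3·√(p̄(1−p̄)/n) = 0.13414 − 3 × 0.01524 = 0.08842

0.0884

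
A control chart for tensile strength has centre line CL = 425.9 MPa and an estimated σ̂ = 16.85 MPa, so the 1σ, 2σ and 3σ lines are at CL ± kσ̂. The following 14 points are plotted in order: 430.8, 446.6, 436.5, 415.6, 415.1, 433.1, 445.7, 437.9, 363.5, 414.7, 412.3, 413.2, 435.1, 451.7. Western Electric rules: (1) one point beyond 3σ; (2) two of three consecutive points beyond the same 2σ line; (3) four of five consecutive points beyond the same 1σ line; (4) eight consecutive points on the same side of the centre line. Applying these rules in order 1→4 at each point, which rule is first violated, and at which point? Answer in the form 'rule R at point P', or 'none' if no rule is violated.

Zone of each point (C = within 1σ̂, B = 1σ̂–2σ̂, A = 2σ̂–3σ̂, * = beyond 3σ̂; sign = side of CL): 1:+C, 2:+B, 3:+C, 4:-C, 5:-C, 6:+C, 7:+B, 8:+C, 9:-*, 10:-C, 11:-C, 12:-C, 13:+C, 14:+B
Rule 1 (one point beyond the 3σ limits) is satisfied at point 9.

rule 1 at point 9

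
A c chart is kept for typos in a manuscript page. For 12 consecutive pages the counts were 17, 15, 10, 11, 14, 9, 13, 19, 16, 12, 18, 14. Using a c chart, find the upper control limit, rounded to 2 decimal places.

c̄ = (17 + 15 + 10 + 11 + 14 + 9 + 13 + 19 + 16 + 12 + 18 + 14) / 12 = 168 / 12 = 14.0000
UCL = c̄ + 3√c̄ = 14.0000 + 3 × √14.0000 = 14.0000 + 3 × 3.7417 = 25.2250

25.22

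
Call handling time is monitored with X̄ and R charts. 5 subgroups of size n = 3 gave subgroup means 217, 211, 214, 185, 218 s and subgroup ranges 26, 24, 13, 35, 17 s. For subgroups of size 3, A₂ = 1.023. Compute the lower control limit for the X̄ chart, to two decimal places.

X̄̄ = (217 + 211 + 214 + 185 + 218) / 5 = 1045.0000 / 5 = 209.0000
R̄ = (26 + 24 + 13 + 35 + 17) / 5 = 115.0000 / 5 = 23.0000
LCL = X̄̄ − A₂·R̄ = 209.0000 − 1.023 × 23.0000 = 185.4710

185.47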